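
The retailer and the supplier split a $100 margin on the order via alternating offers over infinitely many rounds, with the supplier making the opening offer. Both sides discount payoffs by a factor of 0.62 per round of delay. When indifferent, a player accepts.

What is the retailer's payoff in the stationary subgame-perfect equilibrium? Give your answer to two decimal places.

38.27

When the supplier proposes, the retailer accepts any offer worth at least 0.62 times what the retailer would get by proposing next round; and vice versa.
This gives x = 100 − 0.62y and y = 100 − 0.62x, where x and y are each side's share when it proposes.
Hence (1 − 0.62·0.62)x = 100(1 − 0.62), i.e. 0.6156·x = 38.
x ≈ 61.7284; the retailer's share is 100 − x ≈ 38.2716.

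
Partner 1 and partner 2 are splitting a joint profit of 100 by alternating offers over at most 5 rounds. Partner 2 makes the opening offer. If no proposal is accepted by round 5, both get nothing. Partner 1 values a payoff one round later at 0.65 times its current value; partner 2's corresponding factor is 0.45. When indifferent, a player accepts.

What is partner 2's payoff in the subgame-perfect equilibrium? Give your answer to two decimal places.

53.79

Round 5 (partner 2 proposes): partner 1 will accept anything ≥ 0, so partner 2 offers 0 and keeps 100.
Round 4 (partner 1 proposes): partner 2 can get 100 next round, worth 0.45 × 100 = 45 now; partner 1 offers that and keeps 55.
Round 3 (partner 2 proposes): partner 1 can get 55 next round, worth 0.65 × 55 = 35.75 now. Partner 2 offers 35.75 and keeps 100 − 35.75 = 64.25.
Round 2 (partner 1 proposes): partner 2 can get 64.25 next round, worth 0.45 × 64.25 = 28.9125 now, so partner 1 offers 28.9125, keeping 71.0875.
Round 1 (partner 2 proposes): partner 1 can get 71.0875 next round, worth 0.65 × 71.0875 = 46.206875 now, so partner 2 offers 46.206875, keeping 53.793125.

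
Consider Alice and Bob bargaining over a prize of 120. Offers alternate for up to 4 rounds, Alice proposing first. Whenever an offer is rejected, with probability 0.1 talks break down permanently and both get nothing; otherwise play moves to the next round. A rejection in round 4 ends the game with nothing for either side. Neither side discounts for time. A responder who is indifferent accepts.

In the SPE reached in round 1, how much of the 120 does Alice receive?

21.72

By backward induction:
Round 4 (Bob proposes): rejection yields 0 for Alice; Bob offers 0 and keeps 120.
Round 3 (Alice proposes): rejecting gives Bob an expected 0.9 × 120 = 108, so Alice offers 108, keeping 12.
Round 2 (Bob proposes): rejecting gives Alice an expected 0.9 × 12 = 10.8. Bob offers 10.8 and keeps 120 − 10.8 = 109.2.
Round 1 (Alice proposes): rejecting gives Bob an expected 0.9 × 109.2 = 98.28; Alice offers that and keeps 21.72.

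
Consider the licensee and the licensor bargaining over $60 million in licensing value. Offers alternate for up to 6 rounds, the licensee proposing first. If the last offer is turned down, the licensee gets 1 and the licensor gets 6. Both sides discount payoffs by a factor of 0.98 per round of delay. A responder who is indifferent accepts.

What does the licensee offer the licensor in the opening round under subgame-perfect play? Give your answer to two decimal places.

By backward induction:
Round 6 (the licensor proposes): the licensee gets 1 if talks fail, so the licensor offers 1 and keeps 59.
Round 5 (the licensee proposes): the licensor can get 59 next round, worth 0.98 × 59 = 57.82 now; the licensee offers that and keeps 2.18.
Round 4 (the licensor proposes): the licensee can get 2.18 next round, worth 0.98 × 2.18 = 2.1364 now, so the licensor offers 2.1364, keeping 57.8636.
Round 3 (the licensee proposes): the licensor can get 57.8636 next round, worth 0.98 × 57.8636 = 56.706328 now; the licensee offers that and keeps 3.293672.
Round 2 (the licensor proposes): the licensee can get 3.293672 next round, worth 0.98 × 3.293672 = 3.22779856 now. The licensor offers 3.22779856 and keeps 60 − 3.22779856 = 56.77220144.
Round 1 (the licensee proposes): the licensor can get 56.77220144 next round, worth 0.98 × 56.77220144 = 55.6367574112 now; the licensee offers that and keeps 4.3632425888.

55.64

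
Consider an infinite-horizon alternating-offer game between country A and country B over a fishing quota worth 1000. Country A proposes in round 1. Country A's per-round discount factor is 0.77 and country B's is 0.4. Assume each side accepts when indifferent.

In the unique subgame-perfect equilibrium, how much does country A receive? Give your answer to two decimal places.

867.05

When country A proposes, country B accepts any offer worth at least 0.4 times what country B would get by proposing next round; and vice versa.
This gives x = 1000 − 0.4y and y = 1000 − 0.77x, where x and y are each side's share when it proposes.
Hence (1 − 0.4·0.77)x = 1000(1 − 0.4), i.e. 0.692·x = 600.
x ≈ 867.0520; country B's share is 1000 − x ≈ 132.9480.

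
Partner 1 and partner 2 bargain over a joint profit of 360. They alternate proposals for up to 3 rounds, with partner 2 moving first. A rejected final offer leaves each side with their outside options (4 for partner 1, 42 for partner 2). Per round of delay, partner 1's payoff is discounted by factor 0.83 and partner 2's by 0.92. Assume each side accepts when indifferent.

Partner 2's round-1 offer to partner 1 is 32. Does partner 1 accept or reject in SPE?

Accept

Round 3 (partner 2 proposes): partner 1 gets 4 if talks fail, so partner 2 offers 4 and keeps 356.
Round 2 (partner 1 proposes): partner 2 can get 356 next round, worth 0.92 × 356 = 327.52 now. Partner 1 offers 327.52 and keeps 360 − 327.52 = 32.48.
So by rejecting in round 1, partner 1 gets 32.48 next round, worth 0.83 × 32.48 = 26.9584 now.
Offer 32 ≥ 26.9584, so partner 1 accepts.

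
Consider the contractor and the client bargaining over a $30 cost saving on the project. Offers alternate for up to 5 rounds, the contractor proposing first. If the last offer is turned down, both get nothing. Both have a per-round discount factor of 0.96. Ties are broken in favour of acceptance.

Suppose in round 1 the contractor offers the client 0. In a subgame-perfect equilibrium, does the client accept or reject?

Round 5 (the contractor proposes): the client will accept anything ≥ 0, so the contractor offers 0 and keeps 30.
Round 4 (the client proposes): the contractor can get 30 next round, worth 0.96 × 30 = 28.8 now, so the client offers 28.8, keeping 1.2.
Round 3 (the contractor proposes): the client can get 1.2 next round, worth 0.96 × 1.2 = 1.152 now, so the contractor offers 1.152, keeping 28.848.
Round 2 (the client proposes): the contractor can get 28.848 next round, worth 0.96 × 28.848 = 27.69408 now; the client offers that and keeps 2.30592.
So by rejecting in round 1, the client gets 2.30592 next round, worth 0.96 × 2.30592 = 2.2136832 now.
Offer 0 < 2.2136832, so the client rejects.

Reject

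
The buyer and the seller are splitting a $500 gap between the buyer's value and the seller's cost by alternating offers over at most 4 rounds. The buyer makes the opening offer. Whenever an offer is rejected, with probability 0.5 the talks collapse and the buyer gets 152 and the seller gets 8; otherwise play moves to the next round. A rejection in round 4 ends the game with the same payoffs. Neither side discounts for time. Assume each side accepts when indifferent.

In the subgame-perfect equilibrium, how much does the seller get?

135.5

By backward induction:
Round 4 (the seller proposes): the buyer gets 152 if talks fail, so the seller offers 152 and keeps 348.
Round 3 (the buyer proposes): rejecting gives the seller an expected 0.5 × 348 + 0.5 × 8 = 178; the buyer offers that and keeps 322.
Round 2 (the seller proposes): rejecting gives the buyer an expected 0.5 × 322 + 0.5 × 152 = 237. The seller offers 237 and keeps 500 − 237 = 263.
Round 1 (the buyer proposes): rejecting gives the seller an expected 0.5 × 263 + 0.5 × 8 = 135.5; the buyer offers that and keeps 364.5.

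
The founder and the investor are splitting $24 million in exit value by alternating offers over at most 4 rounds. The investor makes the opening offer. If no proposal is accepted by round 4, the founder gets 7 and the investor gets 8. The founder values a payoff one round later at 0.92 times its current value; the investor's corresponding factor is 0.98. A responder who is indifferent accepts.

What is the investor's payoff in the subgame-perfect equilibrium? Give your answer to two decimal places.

Solve by backward induction from round 4.
Round 4 (the founder proposes): the investor gets 8 if talks fail, so the founder offers 8 and keeps 16.
Round 3 (the investor proposes): the founder can get 16 next round, worth 0.92 × 16 = 14.72 now; the investor offers that and keeps 9.28.
Round 2 (the founder proposes): the investor can get 9.28 next round, worth 0.98 × 9.28 = 9.0944 now. The founder offers 9.0944 and keeps 24 − 9.0944 = 14.9056.
Round 1 (the investor proposes): the founder can get 14.9056 next round, worth 0.92 × 14.9056 = 13.713152 now. The investor offers 13.713152 and keeps 24 − 13.713152 = 10.286848.

10.29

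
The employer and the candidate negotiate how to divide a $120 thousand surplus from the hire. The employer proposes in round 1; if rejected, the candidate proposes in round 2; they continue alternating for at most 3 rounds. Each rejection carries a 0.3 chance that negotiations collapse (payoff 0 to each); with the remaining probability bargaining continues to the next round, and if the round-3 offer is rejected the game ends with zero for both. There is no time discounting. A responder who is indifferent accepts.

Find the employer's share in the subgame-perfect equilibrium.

Round 3 (the employer proposes): the candidate will accept anything ≥ 0, so the employer offers 0 and keeps 120.
Round 2 (the candidate proposes): rejecting gives the employer an expected 0.7 × 120 = 84, so the candidate offers 84, keeping 36.
Round 1 (the employer proposes): rejecting gives the candidate an expected 0.7 × 36 = 25.2. The employer offers 25.2 and keeps 120 − 25.2 = 94.8.

94.8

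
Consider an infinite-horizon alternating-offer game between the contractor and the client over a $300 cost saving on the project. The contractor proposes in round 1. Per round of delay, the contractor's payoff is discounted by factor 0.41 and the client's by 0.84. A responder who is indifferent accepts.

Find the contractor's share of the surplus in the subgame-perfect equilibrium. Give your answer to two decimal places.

73.22

When the contractor proposes, the client accepts any offer worth at least 0.84 times what the client would get by proposing next round; and vice versa.
This gives x = 300 − 0.84y and y = 300 − 0.41x, where x and y are each side's share when it proposes.
Hence (1 − 0.84·0.41)x = 300(1 − 0.84), i.e. 0.6556·x = 48.
x ≈ 73.2154; the client's share is 300 − x ≈ 226.7846.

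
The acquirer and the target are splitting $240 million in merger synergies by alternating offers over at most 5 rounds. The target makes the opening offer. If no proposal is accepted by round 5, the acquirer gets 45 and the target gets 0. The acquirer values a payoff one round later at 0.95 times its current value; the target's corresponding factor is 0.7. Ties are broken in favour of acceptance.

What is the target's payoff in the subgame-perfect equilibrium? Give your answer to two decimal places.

Round 5 (the target proposes): the acquirer gets 45 if talks fail, so the target offers 45 and keeps 195.
Round 4 (the acquirer proposes): the target can get 195 next round, worth 0.7 × 195 = 136.5 now. The acquirer offers 136.5 and keeps 240 − 136.5 = 103.5.
Round 3 (the target proposes): the acquirer can get 103.5 next round, worth 0.95 × 103.5 = 98.325 now. The target offers 98.325 and keeps 240 − 98.325 = 141.675.
Round 2 (the acquirer proposes): the target can get 141.675 next round, worth 0.7 × 141.675 = 99.1725 now. The acquirer offers 99.1725 and keeps 240 − 99.1725 = 140.8275.
Round 1 (the target proposes): the acquirer can get 140.8275 next round, worth 0.95 × 140.8275 = 133.786125 now. The target offers 133.786125 and keeps 240 − 133.786125 = 106.213875.

106.21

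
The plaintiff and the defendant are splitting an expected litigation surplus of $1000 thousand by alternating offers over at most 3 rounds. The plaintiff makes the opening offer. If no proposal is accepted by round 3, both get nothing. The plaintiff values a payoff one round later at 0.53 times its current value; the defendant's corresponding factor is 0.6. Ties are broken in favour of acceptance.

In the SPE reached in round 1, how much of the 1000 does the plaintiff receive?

By backward induction:
Round 3 (the plaintiff proposes): the defendant will accept anything ≥ 0, so the plaintiff offers 0 and keeps 1000.
Round 2 (the defendant proposes): the plaintiff can get 1000 next round, worth 0.53 × 1000 = 530 now, so the defendant offers 530, keeping 470.
Round 1 (the plaintiff proposes): the defendant can get 470 next round, worth 0.6 × 470 = 282 now; the plaintiff offers that and keeps 718.

718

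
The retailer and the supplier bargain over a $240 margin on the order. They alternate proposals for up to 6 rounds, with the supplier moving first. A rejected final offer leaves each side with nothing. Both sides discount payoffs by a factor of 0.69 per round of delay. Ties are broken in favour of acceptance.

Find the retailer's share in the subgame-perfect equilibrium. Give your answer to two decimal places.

113.31

Work backward from the last round.
Round 6 (the retailer proposes): rejection yields 0 for the supplier; the retailer offers 0 and keeps 240.
Round 5 (the supplier proposes): the retailer can get 240 next round, worth 0.69 × 240 = 165.6 now, so the supplier offers 165.6, keeping 74.4.
Round 4 (the retailer proposes): the supplier can get 74.4 next round, worth 0.69 × 74.4 = 51.336 now, so the retailer offers 51.336, keeping 188.664.
Round 3 (the supplier proposes): the retailer can get 188.664 next round, worth 0.69 × 188.664 = 130.17816 now, so the supplier offers 130.17816, keeping 109.82184.
Round 2 (the retailer proposes): the supplier can get 109.82184 next round, worth 0.69 × 109.82184 = 75.7770696 now; the retailer offers that and keeps 164.2229304.
Round 1 (the supplier proposes): the retailer can get 164.2229304 next round, worth 0.69 × 164.2229304 = 113.313821976 now, so the supplier offers 113.313821976, keeping 126.686178024.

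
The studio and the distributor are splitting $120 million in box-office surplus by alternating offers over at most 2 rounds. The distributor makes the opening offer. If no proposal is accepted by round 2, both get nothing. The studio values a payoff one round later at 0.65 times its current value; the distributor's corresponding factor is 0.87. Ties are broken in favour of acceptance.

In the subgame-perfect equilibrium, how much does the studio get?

Round 2 (the studio proposes): the distributor will accept anything ≥ 0, so the studio offers 0 and keeps 120.
Round 1 (the distributor proposes): the studio can get 120 next round, worth 0.65 × 120 = 78 now, so the distributor offers 78, keeping 42.

78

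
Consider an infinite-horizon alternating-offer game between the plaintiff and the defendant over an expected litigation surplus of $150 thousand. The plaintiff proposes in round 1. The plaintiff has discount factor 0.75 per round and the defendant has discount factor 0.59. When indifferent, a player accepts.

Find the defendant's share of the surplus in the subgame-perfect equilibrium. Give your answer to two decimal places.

When the plaintiff proposes, the defendant accepts any offer worth at least 0.59 times what the defendant would get by proposing next round; and vice versa.
This gives x = 150 − 0.59y and y = 150 − 0.75x, where x and y are each side's share when it proposes.
Hence (1 − 0.59·0.75)x = 150(1 − 0.59), i.e. 0.5575·x = 61.5.
x ≈ 110.3139; the defendant's share is 150 − x ≈ 39.6861.

39.69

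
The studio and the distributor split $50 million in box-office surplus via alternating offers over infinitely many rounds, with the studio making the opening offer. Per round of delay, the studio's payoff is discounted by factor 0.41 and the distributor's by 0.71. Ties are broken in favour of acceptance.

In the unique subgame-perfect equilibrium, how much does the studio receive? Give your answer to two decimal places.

20.45

When the studio proposes, the distributor accepts any offer worth at least 0.71 times what the distributor would get by proposing next round; and vice versa.
This gives x = 50 − 0.71y and y = 50 − 0.41x, where x and y are each side's share when it proposes.
Hence (1 − 0.71·0.41)x = 50(1 − 0.71), i.e. 0.7089·x = 14.5.
x ≈ 20.4542; the distributor's share is 50 − x ≈ 29.5458.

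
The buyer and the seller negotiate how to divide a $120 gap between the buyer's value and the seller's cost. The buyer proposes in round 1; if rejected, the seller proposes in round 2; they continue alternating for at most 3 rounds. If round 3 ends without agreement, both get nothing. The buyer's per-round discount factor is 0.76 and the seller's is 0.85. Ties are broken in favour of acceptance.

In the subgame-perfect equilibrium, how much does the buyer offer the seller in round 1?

24.48

Solve by backward induction from round 3.
Round 3 (the buyer proposes): rejection yields 0 for the seller; the buyer offers 0 and keeps 120.
Round 2 (the seller proposes): the buyer can get 120 next round, worth 0.76 × 120 = 91.2 now. The seller offers 91.2 and keeps 120 − 91.2 = 28.8.
Round 1 (the buyer proposes): the seller can get 28.8 next round, worth 0.85 × 28.8 = 24.48 now; the buyer offers that and keeps 95.52.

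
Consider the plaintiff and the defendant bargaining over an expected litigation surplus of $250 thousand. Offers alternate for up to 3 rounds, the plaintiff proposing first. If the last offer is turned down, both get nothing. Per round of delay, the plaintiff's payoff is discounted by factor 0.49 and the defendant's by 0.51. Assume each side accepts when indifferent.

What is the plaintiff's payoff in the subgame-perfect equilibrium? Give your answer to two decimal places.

Round 3 (the plaintiff proposes): the defendant will accept anything ≥ 0, so the plaintiff offers 0 and keeps 250.
Round 2 (the defendant proposes): the plaintiff can get 250 next round, worth 0.49 × 250 = 122.5 now. The defendant offers 122.5 and keeps 250 − 122.5 = 127.5.
Round 1 (the plaintiff proposes): the defendant can get 127.5 next round, worth 0.51 × 127.5 = 65.025 now; the plaintiff offers that and keeps 184.975.

184.98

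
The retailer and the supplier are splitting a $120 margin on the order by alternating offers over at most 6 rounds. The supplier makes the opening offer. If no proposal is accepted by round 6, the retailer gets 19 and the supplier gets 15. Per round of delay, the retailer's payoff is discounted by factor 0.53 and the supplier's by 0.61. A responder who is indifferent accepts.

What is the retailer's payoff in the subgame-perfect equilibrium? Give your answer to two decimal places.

Solve by backward induction from round 6.
Round 6 (the retailer proposes): the supplier gets 15 if talks fail, so the retailer offers 15 and keeps 105.
Round 5 (the supplier proposes): the retailer can get 105 next round, worth 0.53 × 105 = 55.65 now; the supplier offers that and keeps 64.35.
Round 4 (the retailer proposes): the supplier can get 64.35 next round, worth 0.61 × 64.35 = 39.2535 now; the retailer offers that and keeps 80.7465.
Round 3 (the supplier proposes): the retailer can get 80.7465 next round, worth 0.53 × 80.7465 = 42.795645 now, so the supplier offers 42.795645, keeping 77.204355.
Round 2 (the retailer proposes): the supplier can get 77.204355 next round, worth 0.61 × 77.204355 = 47.09465655 now, so the retailer offers 47.09465655, keeping 72.90534345.
Round 1 (the supplier proposes): the retailer can get 72.90534345 next round, worth 0.53 × 72.90534345 = 38.6398320285 now; the supplier offers that and keeps 81.3601679715.

38.64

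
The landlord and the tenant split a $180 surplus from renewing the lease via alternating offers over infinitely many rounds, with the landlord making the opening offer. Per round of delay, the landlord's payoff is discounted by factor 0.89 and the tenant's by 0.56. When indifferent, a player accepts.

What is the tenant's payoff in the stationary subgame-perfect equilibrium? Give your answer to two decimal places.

22.11

Let x be the landlord's share when the landlord proposes and y be the tenant's share when the tenant proposes.
The tenant accepts iff offered ≥ 0.56·y, so x = 180 − 0.56y. Symmetrically y = 180 − 0.89x.
Substituting: x = 180 − 0.56(180 − 0.89x), giving x(1 − 0.89·0.56) = 180(1 − 0.56).
So x = 180 × 0.44 / 0.5016 ≈ 157.8947, and the tenant receives 180 − x ≈ 22.1053.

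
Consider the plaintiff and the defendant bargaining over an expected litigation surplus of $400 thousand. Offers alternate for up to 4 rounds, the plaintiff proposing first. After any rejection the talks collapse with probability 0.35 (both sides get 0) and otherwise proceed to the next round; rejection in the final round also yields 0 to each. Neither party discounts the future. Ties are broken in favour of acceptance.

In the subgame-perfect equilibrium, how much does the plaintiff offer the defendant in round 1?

200.85

By backward induction:
Round 4 (the defendant proposes): the plaintiff will accept anything ≥ 0, so the defendant offers 0 and keeps 400.
Round 3 (the plaintiff proposes): rejecting gives the defendant an expected 0.65 × 400 = 260, so the plaintiff offers 260, keeping 140.
Round 2 (the defendant proposes): rejecting gives the plaintiff an expected 0.65 × 140 = 91, so the defendant offers 91, keeping 309.
Round 1 (the plaintiff proposes): rejecting gives the defendant an expected 0.65 × 309 = 200.85. The plaintiff offers 200.85 and keeps 400 − 200.85 = 199.15.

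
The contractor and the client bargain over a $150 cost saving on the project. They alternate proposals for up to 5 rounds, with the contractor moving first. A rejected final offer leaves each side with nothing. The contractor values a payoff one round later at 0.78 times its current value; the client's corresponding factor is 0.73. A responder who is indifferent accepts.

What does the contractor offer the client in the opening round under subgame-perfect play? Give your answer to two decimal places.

37.81

Round 5 (the contractor proposes): the client will accept anything ≥ 0, so the contractor offers 0 and keeps 150.
Round 4 (the client proposes): the contractor can get 150 next round, worth 0.78 × 150 = 117 now. The client offers 117 and keeps 150 − 117 = 33.
Round 3 (the contractor proposes): the client can get 33 next round, worth 0.73 × 33 = 24.09 now, so the contractor offers 24.09, keeping 125.91.
Round 2 (the client proposes): the contractor can get 125.91 next round, worth 0.78 × 125.91 = 98.2098 now, so the client offers 98.2098, keeping 51.7902.
Round 1 (the contractor proposes): the client can get 51.7902 next round, worth 0.73 × 51.7902 = 37.806846 now; the contractor offers that and keeps 112.193154.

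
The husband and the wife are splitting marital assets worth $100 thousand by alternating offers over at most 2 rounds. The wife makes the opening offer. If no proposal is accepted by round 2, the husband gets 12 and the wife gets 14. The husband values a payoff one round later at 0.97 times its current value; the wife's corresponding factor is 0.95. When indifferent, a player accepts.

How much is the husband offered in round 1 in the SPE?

83.42

Round 2 (the husband proposes): the wife gets 14 if talks fail, so the husband offers 14 and keeps 86.
Round 1 (the wife proposes): the husband can get 86 next round, worth 0.97 × 86 = 83.42 now, so the wife offers 83.42, keeping 16.58.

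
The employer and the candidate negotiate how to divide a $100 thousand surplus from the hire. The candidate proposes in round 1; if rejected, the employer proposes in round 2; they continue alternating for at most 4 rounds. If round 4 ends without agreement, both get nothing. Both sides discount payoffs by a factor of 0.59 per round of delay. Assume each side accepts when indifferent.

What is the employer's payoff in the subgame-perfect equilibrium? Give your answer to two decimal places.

By backward induction:
Round 4 (the employer proposes): the candidate will accept anything ≥ 0, so the employer offers 0 and keeps 100.
Round 3 (the candidate proposes): the employer can get 100 next round, worth 0.59 × 100 = 59 now. The candidate offers 59 and keeps 100 − 59 = 41.
Round 2 (the employer proposes): the candidate can get 41 next round, worth 0.59 × 41 = 24.19 now. The employer offers 24.19 and keeps 100 − 24.19 = 75.81.
Round 1 (the candidate proposes): the employer can get 75.81 next round, worth 0.59 × 75.81 = 44.7279 now, so the candidate offers 44.7279, keeping 55.2721.

44.73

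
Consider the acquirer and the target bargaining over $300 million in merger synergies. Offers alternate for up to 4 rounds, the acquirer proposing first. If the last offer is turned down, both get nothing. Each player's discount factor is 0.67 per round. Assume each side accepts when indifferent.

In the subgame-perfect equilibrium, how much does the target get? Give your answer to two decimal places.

By backward induction:
Round 4 (the target proposes): the acquirer will accept anything ≥ 0, so the target offers 0 and keeps 300.
Round 3 (the acquirer proposes): the target can get 300 next round, worth 0.67 × 300 = 201 now, so the acquirer offers 201, keeping 99.
Round 2 (the target proposes): the acquirer can get 99 next round, worth 0.67 × 99 = 66.33 now, so the target offers 66.33, keeping 233.67.
Round 1 (the acquirer proposes): the target can get 233.67 next round, worth 0.67 × 233.67 = 156.5589 now. The acquirer offers 156.5589 and keeps 300 − 156.5589 = 143.4411.

156.56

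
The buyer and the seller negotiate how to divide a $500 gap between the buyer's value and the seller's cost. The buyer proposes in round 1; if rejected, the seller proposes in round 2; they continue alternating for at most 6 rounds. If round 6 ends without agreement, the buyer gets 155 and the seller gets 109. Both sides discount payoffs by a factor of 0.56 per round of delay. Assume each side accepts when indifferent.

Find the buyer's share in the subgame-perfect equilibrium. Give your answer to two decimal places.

319.16

Round 6 (the seller proposes): the buyer gets 155 if talks fail, so the seller offers 155 and keeps 345.
Round 5 (the buyer proposes): the seller can get 345 next round, worth 0.56 × 345 = 193.2 now. The buyer offers 193.2 and keeps 500 − 193.2 = 306.8.
Round 4 (the seller proposes): the buyer can get 306.8 next round, worth 0.56 × 306.8 = 171.808 now; the seller offers that and keeps 328.192.
Round 3 (the buyer proposes): the seller can get 328.192 next round, worth 0.56 × 328.192 = 183.78752 now; the buyer offers that and keeps 316.21248.
Round 2 (the seller proposes): the buyer can get 316.21248 next round, worth 0.56 × 316.21248 = 177.0789888 now, so the seller offers 177.0789888, keeping 322.9210112.
Round 1 (the buyer proposes): the seller can get 322.9210112 next round, worth 0.56 × 322.9210112 = 180.835766272 now, so the buyer offers 180.835766272, keeping 319.164233728.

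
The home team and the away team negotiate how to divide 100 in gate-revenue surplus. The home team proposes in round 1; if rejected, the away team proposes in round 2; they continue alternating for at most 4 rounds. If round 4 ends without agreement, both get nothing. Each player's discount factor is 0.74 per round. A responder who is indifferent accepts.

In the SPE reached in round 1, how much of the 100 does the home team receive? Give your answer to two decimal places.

Round 4 (the away team proposes): rejection yields 0 for the home team; the away team offers 0 and keeps 100.
Round 3 (the home team proposes): the away team can get 100 next round, worth 0.74 × 100 = 74 now, so the home team offers 74, keeping 26.
Round 2 (the away team proposes): the home team can get 26 next round, worth 0.74 × 26 = 19.24 now; the away team offers that and keeps 80.76.
Round 1 (the home team proposes): the away team can get 80.76 next round, worth 0.74 × 80.76 = 59.7624 now, so the home team offers 59.7624, keeping 40.2376.

40.24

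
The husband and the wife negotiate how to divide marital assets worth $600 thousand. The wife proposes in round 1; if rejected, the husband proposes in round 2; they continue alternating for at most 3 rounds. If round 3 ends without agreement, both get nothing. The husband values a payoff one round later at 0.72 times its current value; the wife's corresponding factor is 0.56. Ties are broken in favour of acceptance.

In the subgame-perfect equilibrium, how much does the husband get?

190.08

Round 3 (the wife proposes): rejection yields 0 for the husband; the wife offers 0 and keeps 600.
Round 2 (the husband proposes): the wife can get 600 next round, worth 0.56 × 600 = 336 now, so the husband offers 336, keeping 264.
Round 1 (the wife proposes): the husband can get 264 next round, worth 0.72 × 264 = 190.08 now. The wife offers 190.08 and keeps 600 − 190.08 = 409.92.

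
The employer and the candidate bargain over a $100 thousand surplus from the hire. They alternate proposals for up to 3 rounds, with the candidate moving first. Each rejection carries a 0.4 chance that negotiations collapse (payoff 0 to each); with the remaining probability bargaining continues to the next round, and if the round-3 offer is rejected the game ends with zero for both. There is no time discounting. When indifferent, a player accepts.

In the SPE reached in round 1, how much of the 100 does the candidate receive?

76

By backward induction:
Round 3 (the candidate proposes): the employer will accept anything ≥ 0, so the candidate offers 0 and keeps 100.
Round 2 (the employer proposes): rejecting gives the candidate an expected 0.6 × 100 = 60. The employer offers 60 and keeps 100 − 60 = 40.
Round 1 (the candidate proposes): rejecting gives the employer an expected 0.6 × 40 = 24, so the candidate offers 24, keeping 76.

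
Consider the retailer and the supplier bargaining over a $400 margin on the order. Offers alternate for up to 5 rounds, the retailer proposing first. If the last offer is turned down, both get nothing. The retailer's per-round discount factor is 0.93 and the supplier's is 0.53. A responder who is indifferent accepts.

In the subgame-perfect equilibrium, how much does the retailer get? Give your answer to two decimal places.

377.85

Work backward from the last round.
Round 5 (the retailer proposes): the supplier will accept anything ≥ 0, so the retailer offers 0 and keeps 400.
Round 4 (the supplier proposes): the retailer can get 400 next round, worth 0.93 × 400 = 372 now, so the supplier offers 372, keeping 28.
Round 3 (the retailer proposes): the supplier can get 28 next round, worth 0.53 × 28 = 14.84 now, so the retailer offers 14.84, keeping 385.16.
Round 2 (the supplier proposes): the retailer can get 385.16 next round, worth 0.93 × 385.16 = 358.1988 now, so the supplier offers 358.1988, keeping 41.8012.
Round 1 (the retailer proposes): the supplier can get 41.8012 next round, worth 0.53 × 41.8012 = 22.154636 now, so the retailer offers 22.154636, keeping 377.845364.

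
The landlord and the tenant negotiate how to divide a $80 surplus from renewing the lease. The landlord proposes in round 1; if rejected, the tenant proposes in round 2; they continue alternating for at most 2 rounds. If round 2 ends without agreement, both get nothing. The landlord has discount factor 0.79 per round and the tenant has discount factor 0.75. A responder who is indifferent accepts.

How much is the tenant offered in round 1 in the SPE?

Solve by backward induction from round 2.
Round 2 (the tenant proposes): the landlord will accept anything ≥ 0, so the tenant offers 0 and keeps 80.
Round 1 (the landlord proposes): the tenant can get 80 next round, worth 0.75 × 80 = 60 now, so the landlord offers 60, keeping 20.

60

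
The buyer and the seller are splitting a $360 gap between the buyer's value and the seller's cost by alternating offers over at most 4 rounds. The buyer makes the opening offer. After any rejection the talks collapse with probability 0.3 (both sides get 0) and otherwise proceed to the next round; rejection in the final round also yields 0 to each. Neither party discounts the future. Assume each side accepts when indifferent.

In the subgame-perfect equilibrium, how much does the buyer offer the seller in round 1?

Round 4 (the seller proposes): rejection yields 0 for the buyer; the seller offers 0 and keeps 360.
Round 3 (the buyer proposes): rejecting gives the seller an expected 0.7 × 360 = 252; the buyer offers that and keeps 108.
Round 2 (the seller proposes): rejecting gives the buyer an expected 0.7 × 108 = 75.6, so the seller offers 75.6, keeping 284.4.
Round 1 (the buyer proposes): rejecting gives the seller an expected 0.7 × 284.4 = 199.08, so the buyer offers 199.08, keeping 160.92.

199.08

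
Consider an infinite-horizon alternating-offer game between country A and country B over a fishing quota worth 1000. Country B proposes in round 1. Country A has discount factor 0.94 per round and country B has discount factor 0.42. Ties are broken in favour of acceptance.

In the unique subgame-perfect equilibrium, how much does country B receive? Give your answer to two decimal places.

99.14

When country B proposes, country A accepts any offer worth at least 0.94 times what country A would get by proposing next round; and vice versa.
This gives x = 1000 − 0.94y and y = 1000 − 0.42x, where x and y are each side's share when it proposes.
Hence (1 − 0.94·0.42)x = 1000(1 − 0.94), i.e. 0.6052·x = 60.
x ≈ 99.1408; country A's share is 1000 − x ≈ 900.8592.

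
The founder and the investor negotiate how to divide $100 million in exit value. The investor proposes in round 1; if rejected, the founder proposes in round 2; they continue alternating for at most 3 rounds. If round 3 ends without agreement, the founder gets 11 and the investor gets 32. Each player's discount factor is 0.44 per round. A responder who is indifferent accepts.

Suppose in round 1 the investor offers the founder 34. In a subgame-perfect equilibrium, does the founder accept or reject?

Accept

Work out the founder's continuation value if the offer is rejected.
Round 3 (the investor proposes): the founder gets 11 if talks fail, so the investor offers 11 and keeps 89.
Round 2 (the founder proposes): the investor can get 89 next round, worth 0.44 × 89 = 39.16 now; the founder offers that and keeps 60.84.
So by rejecting in round 1, the founder gets 60.84 next round, worth 0.44 × 60.84 = 26.7696 now.
Offer 34 ≥ 26.7696, so the founder accepts.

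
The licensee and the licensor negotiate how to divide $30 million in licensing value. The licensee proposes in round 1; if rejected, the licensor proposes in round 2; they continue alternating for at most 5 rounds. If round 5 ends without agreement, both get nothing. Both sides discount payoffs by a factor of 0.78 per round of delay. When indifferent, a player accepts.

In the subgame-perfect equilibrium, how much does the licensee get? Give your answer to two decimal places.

Solve by backward induction from round 5.
Round 5 (the licensee proposes): rejection yields 0 for the licensor; the licensee offers 0 and keeps 30.
Round 4 (the licensor proposes): the licensee can get 30 next round, worth 0.78 × 30 = 23.4 now. The licensor offers 23.4 and keeps 30 − 23.4 = 6.6.
Round 3 (the licensee proposes): the licensor can get 6.6 next round, worth 0.78 × 6.6 = 5.148 now. The licensee offers 5.148 and keeps 30 − 5.148 = 24.852.
Round 2 (the licensor proposes): the licensee can get 24.852 next round, worth 0.78 × 24.852 = 19.38456 now; the licensor offers that and keeps 10.61544.
Round 1 (the licensee proposes): the licensor can get 10.61544 next round, worth 0.78 × 10.61544 = 8.2800432 now; the licensee offers that and keeps 21.7199568.

21.72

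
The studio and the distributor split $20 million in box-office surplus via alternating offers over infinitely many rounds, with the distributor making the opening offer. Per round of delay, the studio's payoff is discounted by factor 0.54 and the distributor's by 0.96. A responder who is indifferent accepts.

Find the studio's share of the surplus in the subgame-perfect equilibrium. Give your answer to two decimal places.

0.90

When the distributor proposes, the studio accepts any offer worth at least 0.54 times what the studio would get by proposing next round; and vice versa.
This gives x = 20 − 0.54y and y = 20 − 0.96x, where x and y are each side's share when it proposes.
Hence (1 − 0.54·0.96)x = 20(1 − 0.54), i.e. 0.4816·x = 9.2.
x ≈ 19.1030; the studio's share is 20 − x ≈ 0.8970.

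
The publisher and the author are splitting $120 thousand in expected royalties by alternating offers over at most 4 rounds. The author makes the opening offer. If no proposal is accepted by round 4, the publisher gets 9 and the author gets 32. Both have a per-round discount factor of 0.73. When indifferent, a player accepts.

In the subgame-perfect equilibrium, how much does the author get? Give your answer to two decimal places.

By backward induction:
Round 4 (the publisher proposes): the author gets 32 if talks fail, so the publisher offers 32 and keeps 88.
Round 3 (the author proposes): the publisher can get 88 next round, worth 0.73 × 88 = 64.24 now. The author offers 64.24 and keeps 120 − 64.24 = 55.76.
Round 2 (the publisher proposes): the author can get 55.76 next round, worth 0.73 × 55.76 = 40.7048 now; the publisher offers that and keeps 79.2952.
Round 1 (the author proposes): the publisher can get 79.2952 next round, worth 0.73 × 79.2952 = 57.885496 now, so the author offers 57.885496, keeping 62.114504.

62.11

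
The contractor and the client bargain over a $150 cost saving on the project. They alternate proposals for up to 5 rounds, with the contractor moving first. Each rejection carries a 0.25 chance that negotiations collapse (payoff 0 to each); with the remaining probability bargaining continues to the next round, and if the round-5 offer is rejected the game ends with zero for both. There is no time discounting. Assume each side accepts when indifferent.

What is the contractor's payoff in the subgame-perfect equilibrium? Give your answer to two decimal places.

Round 5 (the contractor proposes): rejection yields 0 for the client; the contractor offers 0 and keeps 150.
Round 4 (the client proposes): rejecting gives the contractor an expected 0.75 × 150 = 112.5. The client offers 112.5 and keeps 150 − 112.5 = 37.5.
Round 3 (the contractor proposes): rejecting gives the client an expected 0.75 × 37.5 = 28.125. The contractor offers 28.125 and keeps 150 − 28.125 = 121.875.
Round 2 (the client proposes): rejecting gives the contractor an expected 0.75 × 121.875 = 91.40625; the client offers that and keeps 58.59375.
Round 1 (the contractor proposes): rejecting gives the client an expected 0.75 × 58.59375 = 43.9453125; the contractor offers that and keeps 106.0546875.

106.05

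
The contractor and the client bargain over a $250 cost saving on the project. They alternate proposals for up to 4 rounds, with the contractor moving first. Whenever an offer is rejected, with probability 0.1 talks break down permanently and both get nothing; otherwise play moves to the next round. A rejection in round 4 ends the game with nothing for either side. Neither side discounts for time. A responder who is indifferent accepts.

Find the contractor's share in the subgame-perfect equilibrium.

Round 4 (the client proposes): the contractor will accept anything ≥ 0, so the client offers 0 and keeps 250.
Round 3 (the contractor proposes): rejecting gives the client an expected 0.9 × 250 = 225; the contractor offers that and keeps 25.
Round 2 (the client proposes): rejecting gives the contractor an expected 0.9 × 25 = 22.5. The client offers 22.5 and keeps 250 − 22.5 = 227.5.
Round 1 (the contractor proposes): rejecting gives the client an expected 0.9 × 227.5 = 204.75, so the contractor offers 204.75, keeping 45.25.

45.25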